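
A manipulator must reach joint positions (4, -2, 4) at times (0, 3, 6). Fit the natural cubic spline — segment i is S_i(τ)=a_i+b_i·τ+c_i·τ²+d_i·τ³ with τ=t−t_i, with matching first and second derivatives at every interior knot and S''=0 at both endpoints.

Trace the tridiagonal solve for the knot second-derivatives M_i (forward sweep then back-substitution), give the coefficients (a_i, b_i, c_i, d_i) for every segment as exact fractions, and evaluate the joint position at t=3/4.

  seg 0: a=4 b=-3 c=0 d=1/9
  seg 1: a=-2 b=0 c=1 d=-1/9
S(3/4) = 115/64

Δ: Δ0=-2, Δ1=2
row 1: diag=12, rhs=24; c'=1/4, d'=2
back: M1=2
M: M0=0, M1=2, M2=0
seg 0: a=4, c=M0/2=0, d=(M1−M0)/(6·3)=1/9, b=Δ0−h0·(2M0+M1)/6=-3
seg 1: a=-2, c=M1/2=1, d=(M2−M1)/(6·3)=-1/9, b=Δ1−h1·(2M1+M2)/6=0
t_q=3/4 → seg 0, τ=3/4; S=4+-3·τ+0·τ²+1/9·τ³=115/64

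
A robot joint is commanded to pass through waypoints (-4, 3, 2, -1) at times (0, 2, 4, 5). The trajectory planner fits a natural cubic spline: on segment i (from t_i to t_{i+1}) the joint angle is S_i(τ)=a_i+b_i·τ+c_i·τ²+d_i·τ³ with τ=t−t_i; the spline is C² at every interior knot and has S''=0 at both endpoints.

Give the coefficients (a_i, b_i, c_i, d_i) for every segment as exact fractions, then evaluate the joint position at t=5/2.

  seg 0: a=-4 b=48/11 c=0 d=-19/88
  seg 1: a=3 b=39/22 c=-57/44 d=7/88
  seg 2: a=2 b=-27/11 c=-9/11 d=3/11
S(5/2) = 2515/704

Δ: Δ0=7/2, Δ1=-1/2, Δ2=-3
row 1: diag=8, rhs=-24; c'=1/4, d'=-3
row 2: denom=6−2·1/4=11/2; d'=(-15−2·-3)/(11/2)=-18/11
back: M2=-18/11
back: M1=-3−1/4·-18/11=-57/22
M: M0=0, M1=-57/22, M2=-18/11, M3=0
seg 0: a=-4, c=M0/2=0, d=(M1−M0)/(6·2)=-19/88, b=Δ0−h0·(2M0+M1)/6=48/11
seg 1: a=3, c=M1/2=-57/44, d=(M2−M1)/(6·2)=7/88, b=Δ1−h1·(2M1+M2)/6=39/22
seg 2: a=2, c=M2/2=-9/11, d=(M3−M2)/(6·1)=3/11, b=Δ2−h2·(2M2+M3)/6=-27/11
t_q=5/2 → seg 1, τ=1/2; S=3+39/22·τ+-57/44·τ²+7/88·τ³=2515/704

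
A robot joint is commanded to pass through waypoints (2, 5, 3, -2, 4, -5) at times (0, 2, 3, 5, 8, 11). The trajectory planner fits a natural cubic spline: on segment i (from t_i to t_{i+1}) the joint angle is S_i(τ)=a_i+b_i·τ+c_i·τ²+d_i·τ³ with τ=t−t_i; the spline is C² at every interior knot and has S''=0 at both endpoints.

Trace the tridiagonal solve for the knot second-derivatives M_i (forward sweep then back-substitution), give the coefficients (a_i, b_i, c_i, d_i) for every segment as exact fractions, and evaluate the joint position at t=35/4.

  seg 0: a=2 b=6223/2398 c=0 d=-1313/4796
  seg 1: a=5 b=-1655/2398 c=-3939/2398 d=399/1199
  seg 2: a=3 b=-649/218 c=-1545/2398 d=2117/4796
  seg 3: a=-2 b=-617/2398 c=2403/1199 d=-9005/21582
  seg 4: a=4 b=602/1199 c=-4199/2398 d=4199/21582
S(35/4) = 533113/153472

Δ: Δ0=3/2, Δ1=-2, Δ2=-5/2, Δ3=2, Δ4=-3
row 1: diag=6, rhs=-21; c'=1/6, d'=-7/2
row 2: denom=6−1·1/6=35/6; d'=(-3−1·-7/2)/(35/6)=3/35
row 3: denom=10−2·12/35=326/35; d'=(27−2·3/35)/(326/35)=939/326
row 4: denom=12−3·105/326=3597/326; d'=(-30−3·939/326)/(3597/326)=-4199/1199
back: M4=-4199/1199
back: M3=939/326−105/326·-4199/1199=4806/1199
back: M2=3/35−12/35·4806/1199=-1545/1199
back: M1=-7/2−1/6·-1545/1199=-3939/1199
M: M0=0, M1=-3939/1199, M2=-1545/1199, M3=4806/1199, M4=-4199/1199, M5=0
seg 0: a=2, c=M0/2=0, d=(M1−M0)/(6·2)=-1313/4796, b=Δ0−h0·(2M0+M1)/6=6223/2398
seg 1: a=5, c=M1/2=-3939/2398, d=(M2−M1)/(6·1)=399/1199, b=Δ1−h1·(2M1+M2)/6=-1655/2398
seg 2: a=3, c=M2/2=-1545/2398, d=(M3−M2)/(6·2)=2117/4796, b=Δ2−h2·(2M2+M3)/6=-649/218
seg 3: a=-2, c=M3/2=2403/1199, d=(M4−M3)/(6·3)=-9005/21582, b=Δ3−h3·(2M3+M4)/6=-617/2398
seg 4: a=4, c=M4/2=-4199/2398, d=(M5−M4)/(6·3)=4199/21582, b=Δ4−h4·(2M4+M5)/6=602/1199
t_q=35/4 → seg 4, τ=3/4; S=4+602/1199·τ+-4199/2398·τ²+4199/21582·τ³=533113/153472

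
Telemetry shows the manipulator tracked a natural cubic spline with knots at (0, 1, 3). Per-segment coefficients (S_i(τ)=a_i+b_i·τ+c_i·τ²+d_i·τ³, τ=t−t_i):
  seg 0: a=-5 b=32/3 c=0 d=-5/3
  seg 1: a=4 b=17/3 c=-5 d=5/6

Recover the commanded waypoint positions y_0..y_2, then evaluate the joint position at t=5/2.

y_0=-5 y_1=4 y_2=2
S(5/2) = 65/16

y_0 = S_0(0) = a_0 = -5
y_1 = S_1(0) = a_1 = 4
y_2 = S_1(2) = 2
t_q=5/2 is in segment 1 (τ=3/2); S_1(τ)=65/16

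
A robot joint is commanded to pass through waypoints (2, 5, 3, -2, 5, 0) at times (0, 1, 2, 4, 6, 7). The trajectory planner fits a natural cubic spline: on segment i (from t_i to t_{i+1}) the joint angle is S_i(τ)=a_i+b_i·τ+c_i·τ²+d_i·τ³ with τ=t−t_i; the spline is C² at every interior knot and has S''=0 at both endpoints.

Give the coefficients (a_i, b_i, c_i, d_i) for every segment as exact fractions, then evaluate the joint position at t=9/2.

  seg 0: a=2 b=955/229 c=0 d=-268/229
  seg 1: a=5 b=151/229 c=-804/229 d=195/229
  seg 2: a=3 b=-872/229 c=-219/229 d=1475/1832
  seg 3: a=-2 b=929/458 c=3549/916 d=-2875/1832
  seg 4: a=5 b=-299/229 c=-1269/229 d=423/229
S(9/2) = -3127/14656

Δ: Δ0=3, Δ1=-2, Δ2=-5/2, Δ3=7/2, Δ4=-5
row 1: diag=4, rhs=-30; c'=1/4, d'=-15/2
row 2: denom=6−1·1/4=23/4; d'=(-3−1·-15/2)/(23/4)=18/23
row 3: denom=8−2·8/23=168/23; d'=(36−2·18/23)/(168/23)=33/7
row 4: denom=6−2·23/84=229/42; d'=(-51−2·33/7)/(229/42)=-2538/229
back: M4=-2538/229
back: M3=33/7−23/84·-2538/229=3549/458
back: M2=18/23−8/23·3549/458=-438/229
back: M1=-15/2−1/4·-438/229=-1608/229
M: M0=0, M1=-1608/229, M2=-438/229, M3=3549/458, M4=-2538/229, M5=0
seg 0: a=2, c=M0/2=0, d=(M1−M0)/(6·1)=-268/229, b=Δ0−h0·(2M0+M1)/6=955/229
seg 1: a=5, c=M1/2=-804/229, d=(M2−M1)/(6·1)=195/229, b=Δ1−h1·(2M1+M2)/6=151/229
seg 2: a=3, c=M2/2=-219/229, d=(M3−M2)/(6·2)=1475/1832, b=Δ2−h2·(2M2+M3)/6=-872/229
seg 3: a=-2, c=M3/2=3549/916, d=(M4−M3)/(6·2)=-2875/1832, b=Δ3−h3·(2M3+M4)/6=929/458
seg 4: a=5, c=M4/2=-1269/229, d=(M5−M4)/(6·1)=423/229, b=Δ4−h4·(2M4+M5)/6=-299/229
t_q=9/2 → seg 3, τ=1/2; S=-2+929/458·τ+3549/916·τ²+-2875/1832·τ³=-3127/14656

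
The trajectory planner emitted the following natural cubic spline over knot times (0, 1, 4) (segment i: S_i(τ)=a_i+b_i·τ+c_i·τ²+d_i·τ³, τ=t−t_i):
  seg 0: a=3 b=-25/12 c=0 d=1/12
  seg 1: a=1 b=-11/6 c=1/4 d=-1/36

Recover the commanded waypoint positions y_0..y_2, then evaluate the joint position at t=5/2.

y_0 = S_0(0) = a_0 = 3
y_1 = S_1(0) = a_1 = 1
y_2 = S_1(3) = -3
t_q=5/2 is in segment 1 (τ=3/2); S_1(τ)=-41/32

y_0=3 y_1=1 y_2=-3
S(5/2) = -41/32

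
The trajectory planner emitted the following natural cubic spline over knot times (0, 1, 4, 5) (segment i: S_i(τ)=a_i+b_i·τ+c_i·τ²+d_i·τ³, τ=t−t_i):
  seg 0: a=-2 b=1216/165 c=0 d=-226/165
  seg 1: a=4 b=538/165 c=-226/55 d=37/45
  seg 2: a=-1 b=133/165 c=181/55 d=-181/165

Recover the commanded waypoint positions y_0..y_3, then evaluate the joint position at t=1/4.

y_0=-2 y_1=4 y_2=-1 y_3=2
S(1/4) = -63/352

y_0 = S_0(0) = a_0 = -2
y_1 = S_1(0) = a_1 = 4
y_2 = S_2(0) = a_2 = -1
y_3 = S_2(1) = 2
t_q=1/4 is in segment 0 (τ=1/4); S_0(τ)=-63/352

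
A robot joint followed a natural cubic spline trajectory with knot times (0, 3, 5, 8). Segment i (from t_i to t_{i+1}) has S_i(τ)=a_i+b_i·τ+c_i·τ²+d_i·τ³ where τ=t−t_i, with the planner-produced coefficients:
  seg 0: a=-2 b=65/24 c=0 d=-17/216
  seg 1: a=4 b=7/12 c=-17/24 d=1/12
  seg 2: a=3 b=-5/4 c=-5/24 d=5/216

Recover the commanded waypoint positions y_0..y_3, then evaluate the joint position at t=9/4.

y_0 = S_0(0) = a_0 = -2
y_1 = S_1(0) = a_1 = 4
y_2 = S_2(0) = a_2 = 3
y_3 = S_2(3) = -2
t_q=9/4 is in segment 0 (τ=9/4); S_0(τ)=1637/512

y_0=-2 y_1=4 y_2=3 y_3=-2
S(9/4) = 1637/512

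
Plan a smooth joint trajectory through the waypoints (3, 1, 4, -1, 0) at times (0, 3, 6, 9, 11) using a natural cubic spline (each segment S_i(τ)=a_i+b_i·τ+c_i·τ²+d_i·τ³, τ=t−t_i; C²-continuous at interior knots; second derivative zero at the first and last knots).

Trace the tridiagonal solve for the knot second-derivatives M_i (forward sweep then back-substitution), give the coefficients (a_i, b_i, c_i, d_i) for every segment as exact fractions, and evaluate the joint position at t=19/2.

Δ: Δ0=-2/3, Δ1=1, Δ2=-5/3, Δ3=1/2
row 1: diag=12, rhs=10; c'=1/4, d'=5/6
row 2: denom=12−3·1/4=45/4; d'=(-16−3·5/6)/(45/4)=-74/45
row 3: denom=10−3·4/15=46/5; d'=(13−3·-74/45)/(46/5)=269/138
back: M3=269/138
back: M2=-74/45−4/15·269/138=-448/207
back: M1=5/6−1/4·-448/207=569/414
M: M0=0, M1=569/414, M2=-448/207, M3=269/138, M4=0
seg 0: a=3, c=M0/2=0, d=(M1−M0)/(6·3)=569/7452, b=Δ0−h0·(2M0+M1)/6=-1121/828
seg 1: a=1, c=M1/2=569/828, d=(M2−M1)/(6·3)=-1465/7452, b=Δ1−h1·(2M1+M2)/6=293/414
seg 2: a=4, c=M2/2=-224/207, d=(M3−M2)/(6·3)=1703/7452, b=Δ2−h2·(2M2+M3)/6=-395/828
seg 3: a=-1, c=M3/2=269/276, d=(M4−M3)/(6·2)=-269/1656, b=Δ3−h3·(2M3+M4)/6=-331/414
t_q=19/2 → seg 3, τ=1/2; S=-1+-331/414·τ+269/276·τ²+-269/1656·τ³=-5195/4416

  seg 0: a=3 b=-1121/828 c=0 d=569/7452
  seg 1: a=1 b=293/414 c=569/828 d=-1465/7452
  seg 2: a=4 b=-395/828 c=-224/207 d=1703/7452
  seg 3: a=-1 b=-331/414 c=269/276 d=-269/1656
S(19/2) = -5195/4416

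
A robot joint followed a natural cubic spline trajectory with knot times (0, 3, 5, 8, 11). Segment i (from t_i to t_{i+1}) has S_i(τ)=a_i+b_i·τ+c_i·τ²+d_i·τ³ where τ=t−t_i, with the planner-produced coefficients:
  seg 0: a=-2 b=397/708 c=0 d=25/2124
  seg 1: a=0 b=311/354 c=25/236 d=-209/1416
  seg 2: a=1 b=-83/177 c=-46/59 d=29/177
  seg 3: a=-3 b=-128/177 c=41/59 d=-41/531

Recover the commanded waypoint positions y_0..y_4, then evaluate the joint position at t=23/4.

y_0=-2 y_1=0 y_2=1 y_3=-3 y_4=-1
S(23/4) = 1053/3776

y_0 = S_0(0) = a_0 = -2
y_1 = S_1(0) = a_1 = 0
y_2 = S_2(0) = a_2 = 1
y_3 = S_3(0) = a_3 = -3
y_4 = S_3(3) = -1
t_q=23/4 is in segment 2 (τ=3/4); S_2(τ)=1053/3776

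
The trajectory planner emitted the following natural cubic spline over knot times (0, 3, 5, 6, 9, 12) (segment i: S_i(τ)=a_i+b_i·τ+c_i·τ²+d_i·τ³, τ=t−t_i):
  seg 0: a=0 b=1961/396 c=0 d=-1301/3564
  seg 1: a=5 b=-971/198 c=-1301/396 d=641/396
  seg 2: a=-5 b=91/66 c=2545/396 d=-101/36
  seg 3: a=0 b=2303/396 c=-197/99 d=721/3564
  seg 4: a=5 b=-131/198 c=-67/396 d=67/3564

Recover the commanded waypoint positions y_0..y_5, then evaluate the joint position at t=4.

y_0 = S_0(0) = a_0 = 0
y_1 = S_1(0) = a_1 = 5
y_2 = S_2(0) = a_2 = -5
y_3 = S_3(0) = a_3 = 0
y_4 = S_4(0) = a_4 = 5
y_5 = S_4(3) = 2
t_q=4 is in segment 1 (τ=1); S_1(τ)=-311/198

y_0=0 y_1=5 y_2=-5 y_3=0 y_4=5 y_5=2
S(4) = -311/198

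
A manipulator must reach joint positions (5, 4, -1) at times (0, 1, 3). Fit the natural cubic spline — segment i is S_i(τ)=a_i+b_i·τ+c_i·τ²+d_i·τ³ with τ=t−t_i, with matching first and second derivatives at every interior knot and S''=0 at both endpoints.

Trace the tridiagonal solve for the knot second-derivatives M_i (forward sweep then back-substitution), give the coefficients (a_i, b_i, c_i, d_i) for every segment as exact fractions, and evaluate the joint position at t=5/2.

Δ: Δ0=-1, Δ1=-5/2
row 1: diag=6, rhs=-9; c'=1/3, d'=-3/2
back: M1=-3/2
M: M0=0, M1=-3/2, M2=0
seg 0: a=5, c=M0/2=0, d=(M1−M0)/(6·1)=-1/4, b=Δ0−h0·(2M0+M1)/6=-3/4
seg 1: a=4, c=M1/2=-3/4, d=(M2−M1)/(6·2)=1/8, b=Δ1−h1·(2M1+M2)/6=-3/2
t_q=5/2 → seg 1, τ=3/2; S=4+-3/2·τ+-3/4·τ²+1/8·τ³=31/64

  seg 0: a=5 b=-3/4 c=0 d=-1/4
  seg 1: a=4 b=-3/2 c=-3/4 d=1/8
S(5/2) = 31/64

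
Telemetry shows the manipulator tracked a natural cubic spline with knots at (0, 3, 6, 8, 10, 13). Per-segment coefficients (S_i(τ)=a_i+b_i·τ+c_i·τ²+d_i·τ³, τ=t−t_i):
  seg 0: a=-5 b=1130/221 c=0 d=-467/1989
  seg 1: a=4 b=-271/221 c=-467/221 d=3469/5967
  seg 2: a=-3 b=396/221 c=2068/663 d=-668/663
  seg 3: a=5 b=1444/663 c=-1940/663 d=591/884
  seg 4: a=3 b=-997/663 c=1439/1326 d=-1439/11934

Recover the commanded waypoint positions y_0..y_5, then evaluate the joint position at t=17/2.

y_0 = S_0(0) = a_0 = -5
y_1 = S_1(0) = a_1 = 4
y_2 = S_2(0) = a_2 = -3
y_3 = S_3(0) = a_3 = 5
y_4 = S_4(0) = a_4 = 3
y_5 = S_4(3) = 5
t_q=17/2 is in segment 3 (τ=1/2); S_3(τ)=38479/7072

y_0=-5 y_1=4 y_2=-3 y_3=5 y_4=3 y_5=5
S(17/2) = 38479/7072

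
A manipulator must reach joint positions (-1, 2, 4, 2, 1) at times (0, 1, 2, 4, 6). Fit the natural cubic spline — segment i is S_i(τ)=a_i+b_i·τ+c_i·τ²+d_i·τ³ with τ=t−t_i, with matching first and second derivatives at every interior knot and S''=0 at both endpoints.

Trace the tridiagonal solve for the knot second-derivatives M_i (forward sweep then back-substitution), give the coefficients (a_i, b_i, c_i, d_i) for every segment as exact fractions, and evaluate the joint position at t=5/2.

Δ: Δ0=3, Δ1=2, Δ2=-1, Δ3=-1/2
row 1: diag=4, rhs=-6; c'=1/4, d'=-3/2
row 2: denom=6−1·1/4=23/4; d'=(-18−1·-3/2)/(23/4)=-66/23
row 3: denom=8−2·8/23=168/23; d'=(3−2·-66/23)/(168/23)=67/56
back: M3=67/56
back: M2=-66/23−8/23·67/56=-23/7
back: M1=-3/2−1/4·-23/7=-19/28
M: M0=0, M1=-19/28, M2=-23/7, M3=67/56, M4=0
seg 0: a=-1, c=M0/2=0, d=(M1−M0)/(6·1)=-19/168, b=Δ0−h0·(2M0+M1)/6=523/168
seg 1: a=2, c=M1/2=-19/56, d=(M2−M1)/(6·1)=-73/168, b=Δ1−h1·(2M1+M2)/6=233/84
seg 2: a=4, c=M2/2=-23/14, d=(M3−M2)/(6·2)=251/672, b=Δ2−h2·(2M2+M3)/6=19/24
seg 3: a=2, c=M3/2=67/112, d=(M4−M3)/(6·2)=-67/672, b=Δ3−h3·(2M3+M4)/6=-109/84
t_q=5/2 → seg 2, τ=1/2; S=4+19/24·τ+-23/14·τ²+251/672·τ³=7225/1792

  seg 0: a=-1 b=523/168 c=0 d=-19/168
  seg 1: a=2 b=233/84 c=-19/56 d=-73/168
  seg 2: a=4 b=19/24 c=-23/14 d=251/672
  seg 3: a=2 b=-109/84 c=67/112 d=-67/672
S(5/2) = 7225/1792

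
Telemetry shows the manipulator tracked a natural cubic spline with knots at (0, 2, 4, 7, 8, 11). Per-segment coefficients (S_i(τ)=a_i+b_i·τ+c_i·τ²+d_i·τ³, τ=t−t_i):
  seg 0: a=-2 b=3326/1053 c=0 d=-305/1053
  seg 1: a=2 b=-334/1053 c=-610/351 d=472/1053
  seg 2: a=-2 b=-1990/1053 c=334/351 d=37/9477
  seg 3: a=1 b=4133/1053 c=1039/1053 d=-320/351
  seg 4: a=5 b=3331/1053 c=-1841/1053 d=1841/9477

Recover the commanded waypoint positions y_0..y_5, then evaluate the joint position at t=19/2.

y_0 = S_0(0) = a_0 = -2
y_1 = S_1(0) = a_1 = 2
y_2 = S_2(0) = a_2 = -2
y_3 = S_3(0) = a_3 = 1
y_4 = S_4(0) = a_4 = 5
y_5 = S_4(3) = 4
t_q=19/2 is in segment 4 (τ=3/2); S_4(τ)=6053/936

y_0=-2 y_1=2 y_2=-2 y_3=1 y_4=5 y_5=4
S(19/2) = 6053/936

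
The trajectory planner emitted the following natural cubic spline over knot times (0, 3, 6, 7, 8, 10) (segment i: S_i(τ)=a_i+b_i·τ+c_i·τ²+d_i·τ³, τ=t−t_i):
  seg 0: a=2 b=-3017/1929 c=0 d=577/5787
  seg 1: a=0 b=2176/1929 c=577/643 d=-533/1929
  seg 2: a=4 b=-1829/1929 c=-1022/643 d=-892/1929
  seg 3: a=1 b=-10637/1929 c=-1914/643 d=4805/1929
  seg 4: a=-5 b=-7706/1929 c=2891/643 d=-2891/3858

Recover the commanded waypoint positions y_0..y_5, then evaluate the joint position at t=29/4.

y_0 = S_0(0) = a_0 = 2
y_1 = S_1(0) = a_1 = 0
y_2 = S_2(0) = a_2 = 4
y_3 = S_3(0) = a_3 = 1
y_4 = S_4(0) = a_4 = -5
y_5 = S_4(2) = -1
t_q=29/4 is in segment 3 (τ=1/4); S_3(τ)=-21633/41152

y_0=2 y_1=0 y_2=4 y_3=1 y_4=-5 y_5=-1
S(29/4) = -21633/41152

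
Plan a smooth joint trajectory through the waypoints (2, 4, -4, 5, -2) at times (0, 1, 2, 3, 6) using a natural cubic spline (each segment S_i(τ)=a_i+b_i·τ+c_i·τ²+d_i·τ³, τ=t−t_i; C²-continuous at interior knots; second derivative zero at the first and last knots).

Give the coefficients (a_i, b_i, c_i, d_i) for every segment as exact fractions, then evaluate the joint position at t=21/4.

  seg 0: a=2 b=517/87 c=0 d=-343/87
  seg 1: a=4 b=-512/87 c=-343/29 d=845/87
  seg 2: a=-4 b=-35/87 c=502/29 d=-688/87
  seg 3: a=5 b=913/87 c=-186/29 d=62/87
S(21/4) = 3953/928

Δ: Δ0=2, Δ1=-8, Δ2=9, Δ3=-7/3
row 1: diag=4, rhs=-60; c'=1/4, d'=-15
row 2: denom=4−1·1/4=15/4; d'=(102−1·-15)/(15/4)=156/5
row 3: denom=8−1·4/15=116/15; d'=(-68−1·156/5)/(116/15)=-372/29
back: M3=-372/29
back: M2=156/5−4/15·-372/29=1004/29
back: M1=-15−1/4·1004/29=-686/29
M: M0=0, M1=-686/29, M2=1004/29, M3=-372/29, M4=0
seg 0: a=2, c=M0/2=0, d=(M1−M0)/(6·1)=-343/87, b=Δ0−h0·(2M0+M1)/6=517/87
seg 1: a=4, c=M1/2=-343/29, d=(M2−M1)/(6·1)=845/87, b=Δ1−h1·(2M1+M2)/6=-512/87
seg 2: a=-4, c=M2/2=502/29, d=(M3−M2)/(6·1)=-688/87, b=Δ2−h2·(2M2+M3)/6=-35/87
seg 3: a=5, c=M3/2=-186/29, d=(M4−M3)/(6·3)=62/87, b=Δ3−h3·(2M3+M4)/6=913/87
t_q=21/4 → seg 3, τ=9/4; S=5+913/87·τ+-186/29·τ²+62/87·τ³=3953/928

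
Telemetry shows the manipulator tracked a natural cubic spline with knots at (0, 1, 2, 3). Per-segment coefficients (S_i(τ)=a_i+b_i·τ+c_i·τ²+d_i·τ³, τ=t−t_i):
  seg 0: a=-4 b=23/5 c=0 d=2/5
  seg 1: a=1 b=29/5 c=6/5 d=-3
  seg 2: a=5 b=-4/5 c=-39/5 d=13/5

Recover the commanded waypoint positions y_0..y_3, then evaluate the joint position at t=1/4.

y_0=-4 y_1=1 y_2=5 y_3=-1
S(1/4) = -91/32

y_0 = S_0(0) = a_0 = -4
y_1 = S_1(0) = a_1 = 1
y_2 = S_2(0) = a_2 = 5
y_3 = S_2(1) = -1
t_q=1/4 is in segment 0 (τ=1/4); S_0(τ)=-91/32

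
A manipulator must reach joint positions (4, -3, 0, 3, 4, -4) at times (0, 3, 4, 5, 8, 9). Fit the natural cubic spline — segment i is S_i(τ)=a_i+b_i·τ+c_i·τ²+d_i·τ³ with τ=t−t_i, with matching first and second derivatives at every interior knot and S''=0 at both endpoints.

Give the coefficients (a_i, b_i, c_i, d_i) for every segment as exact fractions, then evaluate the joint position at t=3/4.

  seg 0: a=4 b=-7232/1641 c=0 d=3403/14769
  seg 1: a=-3 b=2977/1641 c=3403/1641 d=-1457/1641
  seg 2: a=0 b=1804/547 c=-968/1641 d=479/1641
  seg 3: a=3 b=4913/1641 c=469/1641 d=-5773/14769
  seg 4: a=4 b=-9592/1641 c=-1768/547 d=1768/1641
S(3/4) = 27723/35008

Δ: Δ0=-7/3, Δ1=3, Δ2=3, Δ3=1/3, Δ4=-8
row 1: diag=8, rhs=32; c'=1/8, d'=4
row 2: denom=4−1·1/8=31/8; d'=(0−1·4)/(31/8)=-32/31
row 3: denom=8−1·8/31=240/31; d'=(-16−1·-32/31)/(240/31)=-29/15
row 4: denom=8−3·31/80=547/80; d'=(-50−3·-29/15)/(547/80)=-3536/547
back: M4=-3536/547
back: M3=-29/15−31/80·-3536/547=938/1641
back: M2=-32/31−8/31·938/1641=-1936/1641
back: M1=4−1/8·-1936/1641=6806/1641
M: M0=0, M1=6806/1641, M2=-1936/1641, M3=938/1641, M4=-3536/547, M5=0
seg 0: a=4, c=M0/2=0, d=(M1−M0)/(6·3)=3403/14769, b=Δ0−h0·(2M0+M1)/6=-7232/1641
seg 1: a=-3, c=M1/2=3403/1641, d=(M2−M1)/(6·1)=-1457/1641, b=Δ1−h1·(2M1+M2)/6=2977/1641
seg 2: a=0, c=M2/2=-968/1641, d=(M3−M2)/(6·1)=479/1641, b=Δ2−h2·(2M2+M3)/6=1804/547
seg 3: a=3, c=M3/2=469/1641, d=(M4−M3)/(6·3)=-5773/14769, b=Δ3−h3·(2M3+M4)/6=4913/1641
seg 4: a=4, c=M4/2=-1768/547, d=(M5−M4)/(6·1)=1768/1641, b=Δ4−h4·(2M4+M5)/6=-9592/1641
t_q=3/4 → seg 0, τ=3/4; S=4+-7232/1641·τ+0·τ²+3403/14769·τ³=27723/35008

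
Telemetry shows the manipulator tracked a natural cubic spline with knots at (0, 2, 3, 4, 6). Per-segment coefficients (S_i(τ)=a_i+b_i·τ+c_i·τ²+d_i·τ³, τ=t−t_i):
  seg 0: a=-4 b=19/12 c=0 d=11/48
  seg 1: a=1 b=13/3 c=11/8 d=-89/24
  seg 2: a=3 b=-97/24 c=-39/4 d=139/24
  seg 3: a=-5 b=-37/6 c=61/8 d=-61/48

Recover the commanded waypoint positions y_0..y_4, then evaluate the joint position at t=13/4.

y_0=-4 y_1=1 y_2=3 y_3=-5 y_4=3
S(13/4) = 753/512

y_0 = S_0(0) = a_0 = -4
y_1 = S_1(0) = a_1 = 1
y_2 = S_2(0) = a_2 = 3
y_3 = S_3(0) = a_3 = -5
y_4 = S_3(2) = 3
t_q=13/4 is in segment 2 (τ=1/4); S_2(τ)=753/512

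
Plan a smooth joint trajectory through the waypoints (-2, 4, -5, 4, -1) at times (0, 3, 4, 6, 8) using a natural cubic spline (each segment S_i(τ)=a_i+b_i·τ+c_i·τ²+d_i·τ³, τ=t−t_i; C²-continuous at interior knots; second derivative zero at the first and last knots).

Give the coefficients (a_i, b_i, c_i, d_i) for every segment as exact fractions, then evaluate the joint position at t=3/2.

  seg 0: a=-2 b=1253/172 c=0 d=-101/172
  seg 1: a=4 b=-737/86 c=-909/172 d=835/172
  seg 2: a=-5 b=-787/172 c=399/43 d=-1631/688
  seg 3: a=4 b=176/43 c=-1701/344 d=567/688
S(3/2) = 9557/1376

Δ: Δ0=2, Δ1=-9, Δ2=9/2, Δ3=-5/2
row 1: diag=8, rhs=-66; c'=1/8, d'=-33/4
row 2: denom=6−1·1/8=47/8; d'=(81−1·-33/4)/(47/8)=714/47
row 3: denom=8−2·16/47=344/47; d'=(-42−2·714/47)/(344/47)=-1701/172
back: M3=-1701/172
back: M2=714/47−16/47·-1701/172=798/43
back: M1=-33/4−1/8·798/43=-909/86
M: M0=0, M1=-909/86, M2=798/43, M3=-1701/172, M4=0
seg 0: a=-2, c=M0/2=0, d=(M1−M0)/(6·3)=-101/172, b=Δ0−h0·(2M0+M1)/6=1253/172
seg 1: a=4, c=M1/2=-909/172, d=(M2−M1)/(6·1)=835/172, b=Δ1−h1·(2M1+M2)/6=-737/86
seg 2: a=-5, c=M2/2=399/43, d=(M3−M2)/(6·2)=-1631/688, b=Δ2−h2·(2M2+M3)/6=-787/172
seg 3: a=4, c=M3/2=-1701/344, d=(M4−M3)/(6·2)=567/688, b=Δ3−h3·(2M3+M4)/6=176/43
t_q=3/2 → seg 0, τ=3/2; S=-2+1253/172·τ+0·τ²+-101/172·τ³=9557/1376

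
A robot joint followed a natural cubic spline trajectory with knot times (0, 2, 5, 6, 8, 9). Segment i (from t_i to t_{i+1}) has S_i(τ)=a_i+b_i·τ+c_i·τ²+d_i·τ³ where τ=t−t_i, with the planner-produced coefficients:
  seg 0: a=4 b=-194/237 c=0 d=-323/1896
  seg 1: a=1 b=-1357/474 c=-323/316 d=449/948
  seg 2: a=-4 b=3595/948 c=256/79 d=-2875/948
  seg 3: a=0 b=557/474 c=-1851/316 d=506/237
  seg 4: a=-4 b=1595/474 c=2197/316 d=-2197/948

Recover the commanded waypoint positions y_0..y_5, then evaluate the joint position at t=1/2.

y_0 = S_0(0) = a_0 = 4
y_1 = S_1(0) = a_1 = 1
y_2 = S_2(0) = a_2 = -4
y_3 = S_3(0) = a_3 = 0
y_4 = S_4(0) = a_4 = -4
y_5 = S_4(1) = 4
t_q=1/2 is in segment 0 (τ=1/2); S_0(τ)=18047/5056

y_0=4 y_1=1 y_2=-4 y_3=0 y_4=-4 y_5=4
S(1/2) = 18047/5056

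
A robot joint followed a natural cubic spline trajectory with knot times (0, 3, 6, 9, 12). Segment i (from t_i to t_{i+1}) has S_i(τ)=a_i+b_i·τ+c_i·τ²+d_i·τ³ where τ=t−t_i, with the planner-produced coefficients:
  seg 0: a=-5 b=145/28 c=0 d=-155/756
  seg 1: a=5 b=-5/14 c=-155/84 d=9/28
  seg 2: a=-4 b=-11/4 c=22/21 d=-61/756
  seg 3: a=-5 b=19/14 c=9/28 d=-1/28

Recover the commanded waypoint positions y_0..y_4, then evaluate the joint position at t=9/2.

y_0 = S_0(0) = a_0 = -5
y_1 = S_1(0) = a_1 = 5
y_2 = S_2(0) = a_2 = -4
y_3 = S_3(0) = a_3 = -5
y_4 = S_3(3) = 1
t_q=9/2 is in segment 1 (τ=3/2); S_1(τ)=313/224

y_0=-5 y_1=5 y_2=-4 y_3=-5 y_4=1
S(9/2) = 313/224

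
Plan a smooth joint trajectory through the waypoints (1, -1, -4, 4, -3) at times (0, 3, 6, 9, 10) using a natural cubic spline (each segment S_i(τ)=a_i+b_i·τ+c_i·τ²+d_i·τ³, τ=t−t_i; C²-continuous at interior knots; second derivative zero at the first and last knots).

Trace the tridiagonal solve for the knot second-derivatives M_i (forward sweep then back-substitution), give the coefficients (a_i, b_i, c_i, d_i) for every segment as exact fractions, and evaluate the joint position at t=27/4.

  seg 0: a=1 b=-1/27 c=0 d=-17/243
  seg 1: a=-1 b=-52/27 c=-17/27 d=76/243
  seg 2: a=-4 b=74/27 c=59/27 d=-179/243
  seg 3: a=4 b=-109/27 c=-40/9 d=40/27
S(27/4) = -197/192

Δ: Δ0=-2/3, Δ1=-1, Δ2=8/3, Δ3=-7
row 1: diag=12, rhs=-2; c'=1/4, d'=-1/6
row 2: denom=12−3·1/4=45/4; d'=(22−3·-1/6)/(45/4)=2
row 3: denom=8−3·4/15=36/5; d'=(-58−3·2)/(36/5)=-80/9
back: M3=-80/9
back: M2=2−4/15·-80/9=118/27
back: M1=-1/6−1/4·118/27=-34/27
M: M0=0, M1=-34/27, M2=118/27, M3=-80/9, M4=0
seg 0: a=1, c=M0/2=0, d=(M1−M0)/(6·3)=-17/243, b=Δ0−h0·(2M0+M1)/6=-1/27
seg 1: a=-1, c=M1/2=-17/27, d=(M2−M1)/(6·3)=76/243, b=Δ1−h1·(2M1+M2)/6=-52/27
seg 2: a=-4, c=M2/2=59/27, d=(M3−M2)/(6·3)=-179/243, b=Δ2−h2·(2M2+M3)/6=74/27
seg 3: a=4, c=M3/2=-40/9, d=(M4−M3)/(6·1)=40/27, b=Δ3−h3·(2M3+M4)/6=-109/27
t_q=27/4 → seg 2, τ=3/4; S=-4+74/27·τ+59/27·τ²+-179/243·τ³=-197/192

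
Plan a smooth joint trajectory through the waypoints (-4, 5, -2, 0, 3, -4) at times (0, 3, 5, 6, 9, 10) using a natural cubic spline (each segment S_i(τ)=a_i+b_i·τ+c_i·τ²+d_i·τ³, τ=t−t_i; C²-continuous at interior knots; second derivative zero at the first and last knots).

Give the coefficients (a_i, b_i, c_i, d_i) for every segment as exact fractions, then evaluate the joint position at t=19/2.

  seg 0: a=-4 b=2833/500 c=0 d=-1333/4500
  seg 1: a=5 b=-583/250 c=-1333/500 d=1041/1000
  seg 2: a=-2 b=-63/125 c=179/50 d=-269/250
  seg 3: a=0 b=857/250 c=44/125 d=-871/2250
  seg 4: a=3 b=-614/125 c=-783/250 d=261/250
S(19/2) = -217/2000

Δ: Δ0=3, Δ1=-7/2, Δ2=2, Δ3=1, Δ4=-7
row 1: diag=10, rhs=-39; c'=1/5, d'=-39/10
row 2: denom=6−2·1/5=28/5; d'=(33−2·-39/10)/(28/5)=51/7
row 3: denom=8−1·5/28=219/28; d'=(-6−1·51/7)/(219/28)=-124/73
row 4: denom=8−3·28/73=500/73; d'=(-48−3·-124/73)/(500/73)=-783/125
back: M4=-783/125
back: M3=-124/73−28/73·-783/125=88/125
back: M2=51/7−5/28·88/125=179/25
back: M1=-39/10−1/5·179/25=-1333/250
M: M0=0, M1=-1333/250, M2=179/25, M3=88/125, M4=-783/125, M5=0
seg 0: a=-4, c=M0/2=0, d=(M1−M0)/(6·3)=-1333/4500, b=Δ0−h0·(2M0+M1)/6=2833/500
seg 1: a=5, c=M1/2=-1333/500, d=(M2−M1)/(6·2)=1041/1000, b=Δ1−h1·(2M1+M2)/6=-583/250
seg 2: a=-2, c=M2/2=179/50, d=(M3−M2)/(6·1)=-269/250, b=Δ2−h2·(2M2+M3)/6=-63/125
seg 3: a=0, c=M3/2=44/125, d=(M4−M3)/(6·3)=-871/2250, b=Δ3−h3·(2M3+M4)/6=857/250
seg 4: a=3, c=M4/2=-783/250, d=(M5−M4)/(6·1)=261/250, b=Δ4−h4·(2M4+M5)/6=-614/125
t_q=19/2 → seg 4, τ=1/2; S=3+-614/125·τ+-783/250·τ²+261/250·τ³=-217/2000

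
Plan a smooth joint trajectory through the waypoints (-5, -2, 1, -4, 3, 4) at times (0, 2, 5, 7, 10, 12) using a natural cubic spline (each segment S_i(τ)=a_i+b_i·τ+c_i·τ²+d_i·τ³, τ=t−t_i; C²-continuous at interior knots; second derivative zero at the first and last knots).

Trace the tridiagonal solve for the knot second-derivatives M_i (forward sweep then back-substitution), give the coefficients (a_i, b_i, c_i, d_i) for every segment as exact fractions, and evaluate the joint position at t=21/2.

Δ: Δ0=3/2, Δ1=1, Δ2=-5/2, Δ3=7/3, Δ4=1/2
row 1: diag=10, rhs=-3; c'=3/10, d'=-3/10
row 2: denom=10−3·3/10=91/10; d'=(-21−3·-3/10)/(91/10)=-201/91
row 3: denom=10−2·20/91=870/91; d'=(29−2·-201/91)/(870/91)=3041/870
row 4: denom=10−3·91/290=2627/290; d'=(-11−3·3041/870)/(2627/290)=-6231/2627
back: M4=-6231/2627
back: M3=3041/870−91/290·-6231/2627=33413/7881
back: M2=-201/91−20/91·33413/7881=-24751/7881
back: M1=-3/10−3/10·-24751/7881=1687/2627
M: M0=0, M1=1687/2627, M2=-24751/7881, M3=33413/7881, M4=-6231/2627, M5=0
seg 0: a=-5, c=M0/2=0, d=(M1−M0)/(6·2)=1687/31524, b=Δ0−h0·(2M0+M1)/6=20269/15762
seg 1: a=-2, c=M1/2=1687/5254, d=(M2−M1)/(6·3)=-14906/70929, b=Δ1−h1·(2M1+M2)/6=30391/15762
seg 2: a=1, c=M2/2=-24751/15762, d=(M3−M2)/(6·2)=131/213, b=Δ2−h2·(2M2+M3)/6=-28679/15762
seg 3: a=-4, c=M3/2=33413/15762, d=(M4−M3)/(6·3)=-26053/70929, b=Δ3−h3·(2M3+M4)/6=-3785/5254
seg 4: a=3, c=M4/2=-6231/5254, d=(M5−M4)/(6·2)=2077/10508, b=Δ4−h4·(2M4+M5)/6=10935/5254
t_q=21/2 → seg 4, τ=1/2; S=3+10935/5254·τ+-6231/5254·τ²+2077/10508·τ³=316825/84064

  seg 0: a=-5 b=20269/15762 c=0 d=1687/31524
  seg 1: a=-2 b=30391/15762 c=1687/5254 d=-14906/70929
  seg 2: a=1 b=-28679/15762 c=-24751/15762 d=131/213
  seg 3: a=-4 b=-3785/5254 c=33413/15762 d=-26053/70929
  seg 4: a=3 b=10935/5254 c=-6231/5254 d=2077/10508
S(21/2) = 316825/84064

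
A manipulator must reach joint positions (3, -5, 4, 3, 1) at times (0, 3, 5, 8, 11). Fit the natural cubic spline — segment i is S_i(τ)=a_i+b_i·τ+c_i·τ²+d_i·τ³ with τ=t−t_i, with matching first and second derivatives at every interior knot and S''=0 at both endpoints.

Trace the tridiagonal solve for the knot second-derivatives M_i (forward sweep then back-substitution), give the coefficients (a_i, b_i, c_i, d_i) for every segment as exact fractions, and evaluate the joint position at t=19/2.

Δ: Δ0=-8/3, Δ1=9/2, Δ2=-1/3, Δ3=-2/3
row 1: diag=10, rhs=43; c'=1/5, d'=43/10
row 2: denom=10−2·1/5=48/5; d'=(-29−2·43/10)/(48/5)=-47/12
row 3: denom=12−3·5/16=177/16; d'=(-2−3·-47/12)/(177/16)=52/59
back: M3=52/59
back: M2=-47/12−5/16·52/59=-742/177
back: M1=43/10−1/5·-742/177=1819/354
M: M0=0, M1=1819/354, M2=-742/177, M3=52/59, M4=0
seg 0: a=3, c=M0/2=0, d=(M1−M0)/(6·3)=1819/6372, b=Δ0−h0·(2M0+M1)/6=-3707/708
seg 1: a=-5, c=M1/2=1819/708, d=(M2−M1)/(6·2)=-367/472, b=Δ1−h1·(2M1+M2)/6=875/354
seg 2: a=4, c=M2/2=-371/177, d=(M3−M2)/(6·3)=449/1593, b=Δ2−h2·(2M2+M3)/6=605/177
seg 3: a=3, c=M3/2=26/59, d=(M4−M3)/(6·3)=-26/531, b=Δ3−h3·(2M3+M4)/6=-274/177
t_q=19/2 → seg 3, τ=3/2; S=3+-274/177·τ+26/59·τ²+-26/531·τ³=355/236

  seg 0: a=3 b=-3707/708 c=0 d=1819/6372
  seg 1: a=-5 b=875/354 c=1819/708 d=-367/472
  seg 2: a=4 b=605/177 c=-371/177 d=449/1593
  seg 3: a=3 b=-274/177 c=26/59 d=-26/531
S(19/2) = 355/236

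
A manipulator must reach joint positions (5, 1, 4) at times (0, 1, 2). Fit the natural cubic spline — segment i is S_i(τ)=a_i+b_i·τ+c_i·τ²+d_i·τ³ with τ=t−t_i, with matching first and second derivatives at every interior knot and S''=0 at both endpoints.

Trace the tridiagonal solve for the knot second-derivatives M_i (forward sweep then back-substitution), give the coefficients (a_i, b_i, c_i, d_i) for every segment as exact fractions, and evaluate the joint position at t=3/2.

  seg 0: a=5 b=-23/4 c=0 d=7/4
  seg 1: a=1 b=-1/2 c=21/4 d=-7/4
S(3/2) = 59/32

Δ: Δ0=-4, Δ1=3
row 1: diag=4, rhs=42; c'=1/4, d'=21/2
back: M1=21/2
M: M0=0, M1=21/2, M2=0
seg 0: a=5, c=M0/2=0, d=(M1−M0)/(6·1)=7/4, b=Δ0−h0·(2M0+M1)/6=-23/4
seg 1: a=1, c=M1/2=21/4, d=(M2−M1)/(6·1)=-7/4, b=Δ1−h1·(2M1+M2)/6=-1/2
t_q=3/2 → seg 1, τ=1/2; S=1+-1/2·τ+21/4·τ²+-7/4·τ³=59/32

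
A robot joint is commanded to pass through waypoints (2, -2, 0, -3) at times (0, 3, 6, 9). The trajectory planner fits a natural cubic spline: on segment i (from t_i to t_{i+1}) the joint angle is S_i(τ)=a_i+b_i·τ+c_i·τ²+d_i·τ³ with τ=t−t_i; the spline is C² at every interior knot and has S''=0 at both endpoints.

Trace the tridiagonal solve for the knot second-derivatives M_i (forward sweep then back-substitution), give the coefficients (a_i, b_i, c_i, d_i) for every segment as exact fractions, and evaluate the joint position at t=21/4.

Δ: Δ0=-4/3, Δ1=2/3, Δ2=-1
row 1: diag=12, rhs=12; c'=1/4, d'=1
row 2: denom=12−3·1/4=45/4; d'=(-10−3·1)/(45/4)=-52/45
back: M2=-52/45
back: M1=1−1/4·-52/45=58/45
M: M0=0, M1=58/45, M2=-52/45, M3=0
seg 0: a=2, c=M0/2=0, d=(M1−M0)/(6·3)=29/405, b=Δ0−h0·(2M0+M1)/6=-89/45
seg 1: a=-2, c=M1/2=29/45, d=(M2−M1)/(6·3)=-11/81, b=Δ1−h1·(2M1+M2)/6=-2/45
seg 2: a=0, c=M2/2=-26/45, d=(M3−M2)/(6·3)=26/405, b=Δ2−h2·(2M2+M3)/6=7/45
t_q=21/4 → seg 1, τ=9/4; S=-2+-2/45·τ+29/45·τ²+-11/81·τ³=-123/320

  seg 0: a=2 b=-89/45 c=0 d=29/405
  seg 1: a=-2 b=-2/45 c=29/45 d=-11/81
  seg 2: a=0 b=7/45 c=-26/45 d=26/405
S(21/4) = -123/320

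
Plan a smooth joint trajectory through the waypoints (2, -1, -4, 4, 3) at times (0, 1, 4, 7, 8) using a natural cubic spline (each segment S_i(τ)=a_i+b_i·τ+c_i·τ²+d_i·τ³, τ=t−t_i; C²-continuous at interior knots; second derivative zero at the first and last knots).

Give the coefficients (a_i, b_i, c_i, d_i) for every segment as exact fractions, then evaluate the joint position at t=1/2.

  seg 0: a=2 b=-1925/624 c=0 d=53/624
  seg 1: a=-1 b=-883/312 c=53/208 d=665/5616
  seg 2: a=-4 b=91/48 c=103/78 d=-1991/5616
  seg 3: a=4 b=77/312 c=-389/208 d=389/624
S(1/2) = 779/1664

Δ: Δ0=-3, Δ1=-1, Δ2=8/3, Δ3=-1
row 1: diag=8, rhs=12; c'=3/8, d'=3/2
row 2: denom=12−3·3/8=87/8; d'=(22−3·3/2)/(87/8)=140/87
row 3: denom=8−3·8/29=208/29; d'=(-22−3·140/87)/(208/29)=-389/104
back: M3=-389/104
back: M2=140/87−8/29·-389/104=103/39
back: M1=3/2−3/8·103/39=53/104
M: M0=0, M1=53/104, M2=103/39, M3=-389/104, M4=0
seg 0: a=2, c=M0/2=0, d=(M1−M0)/(6·1)=53/624, b=Δ0−h0·(2M0+M1)/6=-1925/624
seg 1: a=-1, c=M1/2=53/208, d=(M2−M1)/(6·3)=665/5616, b=Δ1−h1·(2M1+M2)/6=-883/312
seg 2: a=-4, c=M2/2=103/78, d=(M3−M2)/(6·3)=-1991/5616, b=Δ2−h2·(2M2+M3)/6=91/48
seg 3: a=4, c=M3/2=-389/208, d=(M4−M3)/(6·1)=389/624, b=Δ3−h3·(2M3+M4)/6=77/312
t_q=1/2 → seg 0, τ=1/2; S=2+-1925/624·τ+0·τ²+53/624·τ³=779/1664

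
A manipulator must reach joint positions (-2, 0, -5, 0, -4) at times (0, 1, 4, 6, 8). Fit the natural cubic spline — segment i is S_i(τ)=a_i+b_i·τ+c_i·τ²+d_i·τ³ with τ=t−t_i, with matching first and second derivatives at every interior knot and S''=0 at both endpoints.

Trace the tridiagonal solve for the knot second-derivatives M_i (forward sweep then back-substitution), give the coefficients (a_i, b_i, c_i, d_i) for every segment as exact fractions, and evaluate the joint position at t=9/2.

  seg 0: a=-2 b=4433/1608 c=0 d=-1217/1608
  seg 1: a=0 b=391/804 c=-1217/536 d=2497/4824
  seg 2: a=-5 b=1349/1608 c=160/67 d=-5009/6432
  seg 3: a=0 b=841/804 c=-2449/1072 d=2449/6432
S(9/2) = -69995/17152

Δ: Δ0=2, Δ1=-5/3, Δ2=5/2, Δ3=-2
row 1: diag=8, rhs=-22; c'=3/8, d'=-11/4
row 2: denom=10−3·3/8=71/8; d'=(25−3·-11/4)/(71/8)=266/71
row 3: denom=8−2·16/71=536/71; d'=(-27−2·266/71)/(536/71)=-2449/536
back: M3=-2449/536
back: M2=266/71−16/71·-2449/536=320/67
back: M1=-11/4−3/8·320/67=-1217/268
M: M0=0, M1=-1217/268, M2=320/67, M3=-2449/536, M4=0
seg 0: a=-2, c=M0/2=0, d=(M1−M0)/(6·1)=-1217/1608, b=Δ0−h0·(2M0+M1)/6=4433/1608
seg 1: a=0, c=M1/2=-1217/536, d=(M2−M1)/(6·3)=2497/4824, b=Δ1−h1·(2M1+M2)/6=391/804
seg 2: a=-5, c=M2/2=160/67, d=(M3−M2)/(6·2)=-5009/6432, b=Δ2−h2·(2M2+M3)/6=1349/1608
seg 3: a=0, c=M3/2=-2449/1072, d=(M4−M3)/(6·2)=2449/6432, b=Δ3−h3·(2M3+M4)/6=841/804
t_q=9/2 → seg 2, τ=1/2; S=-5+1349/1608·τ+160/67·τ²+-5009/6432·τ³=-69995/17152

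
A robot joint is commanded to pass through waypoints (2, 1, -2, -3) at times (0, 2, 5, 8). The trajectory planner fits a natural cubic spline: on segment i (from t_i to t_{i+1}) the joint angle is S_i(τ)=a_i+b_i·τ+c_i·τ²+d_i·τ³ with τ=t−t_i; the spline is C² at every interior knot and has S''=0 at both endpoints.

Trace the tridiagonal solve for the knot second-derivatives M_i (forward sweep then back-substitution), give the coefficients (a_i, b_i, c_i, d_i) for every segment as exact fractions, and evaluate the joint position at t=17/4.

Δ: Δ0=-1/2, Δ1=-1, Δ2=-1/3
row 1: diag=10, rhs=-3; c'=3/10, d'=-3/10
row 2: denom=12−3·3/10=111/10; d'=(4−3·-3/10)/(111/10)=49/111
back: M2=49/111
back: M1=-3/10−3/10·49/111=-16/37
M: M0=0, M1=-16/37, M2=49/111, M3=0
seg 0: a=2, c=M0/2=0, d=(M1−M0)/(6·2)=-4/111, b=Δ0−h0·(2M0+M1)/6=-79/222
seg 1: a=1, c=M1/2=-8/37, d=(M2−M1)/(6·3)=97/1998, b=Δ1−h1·(2M1+M2)/6=-175/222
seg 2: a=-2, c=M2/2=49/222, d=(M3−M2)/(6·3)=-49/1998, b=Δ2−h2·(2M2+M3)/6=-86/111
t_q=17/4 → seg 1, τ=9/4; S=1+-175/222·τ+-8/37·τ²+97/1998·τ³=-6229/4736

  seg 0: a=2 b=-79/222 c=0 d=-4/111
  seg 1: a=1 b=-175/222 c=-8/37 d=97/1998
  seg 2: a=-2 b=-86/111 c=49/222 d=-49/1998
S(17/4) = -6229/4736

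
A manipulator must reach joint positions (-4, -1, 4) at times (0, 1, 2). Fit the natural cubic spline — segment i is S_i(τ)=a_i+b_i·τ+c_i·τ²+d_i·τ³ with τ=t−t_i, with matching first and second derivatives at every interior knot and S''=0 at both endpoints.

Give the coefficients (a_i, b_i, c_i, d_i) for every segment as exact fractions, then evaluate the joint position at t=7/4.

Δ: Δ0=3, Δ1=5
row 1: diag=4, rhs=12; c'=1/4, d'=3
back: M1=3
M: M0=0, M1=3, M2=0
seg 0: a=-4, c=M0/2=0, d=(M1−M0)/(6·1)=1/2, b=Δ0−h0·(2M0+M1)/6=5/2
seg 1: a=-1, c=M1/2=3/2, d=(M2−M1)/(6·1)=-1/2, b=Δ1−h1·(2M1+M2)/6=4
t_q=7/4 → seg 1, τ=3/4; S=-1+4·τ+3/2·τ²+-1/2·τ³=337/128

  seg 0: a=-4 b=5/2 c=0 d=1/2
  seg 1: a=-1 b=4 c=3/2 d=-1/2
S(7/4) = 337/128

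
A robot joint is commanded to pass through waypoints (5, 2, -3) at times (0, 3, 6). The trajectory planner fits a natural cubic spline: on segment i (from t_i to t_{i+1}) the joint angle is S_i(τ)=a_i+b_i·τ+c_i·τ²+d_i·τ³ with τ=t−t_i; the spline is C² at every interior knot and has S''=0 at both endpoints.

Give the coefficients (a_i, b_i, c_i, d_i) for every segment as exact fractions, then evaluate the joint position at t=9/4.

Δ: Δ0=-1, Δ1=-5/3
row 1: diag=12, rhs=-4; c'=1/4, d'=-1/3
back: M1=-1/3
M: M0=0, M1=-1/3, M2=0
seg 0: a=5, c=M0/2=0, d=(M1−M0)/(6·3)=-1/54, b=Δ0−h0·(2M0+M1)/6=-5/6
seg 1: a=2, c=M1/2=-1/6, d=(M2−M1)/(6·3)=1/54, b=Δ1−h1·(2M1+M2)/6=-4/3
t_q=9/4 → seg 0, τ=9/4; S=5+-5/6·τ+0·τ²+-1/54·τ³=373/128

  seg 0: a=5 b=-5/6 c=0 d=-1/54
  seg 1: a=2 b=-4/3 c=-1/6 d=1/54
S(9/4) = 373/128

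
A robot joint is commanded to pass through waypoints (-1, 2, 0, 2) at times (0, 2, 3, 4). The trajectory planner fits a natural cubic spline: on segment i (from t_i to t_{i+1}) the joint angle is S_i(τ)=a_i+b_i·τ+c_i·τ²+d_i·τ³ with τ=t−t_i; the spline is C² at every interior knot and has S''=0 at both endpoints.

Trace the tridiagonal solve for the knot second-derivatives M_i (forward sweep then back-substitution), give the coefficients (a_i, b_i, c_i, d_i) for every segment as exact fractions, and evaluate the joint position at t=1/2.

  seg 0: a=-1 b=141/46 c=0 d=-9/23
  seg 1: a=2 b=-75/46 c=-54/23 d=91/46
  seg 2: a=0 b=-9/23 c=165/46 d=-55/46
S(1/2) = 89/184

Δ: Δ0=3/2, Δ1=-2, Δ2=2
row 1: diag=6, rhs=-21; c'=1/6, d'=-7/2
row 2: denom=4−1·1/6=23/6; d'=(24−1·-7/2)/(23/6)=165/23
back: M2=165/23
back: M1=-7/2−1/6·165/23=-108/23
M: M0=0, M1=-108/23, M2=165/23, M3=0
seg 0: a=-1, c=M0/2=0, d=(M1−M0)/(6·2)=-9/23, b=Δ0−h0·(2M0+M1)/6=141/46
seg 1: a=2, c=M1/2=-54/23, d=(M2−M1)/(6·1)=91/46, b=Δ1−h1·(2M1+M2)/6=-75/46
seg 2: a=0, c=M2/2=165/46, d=(M3−M2)/(6·1)=-55/46, b=Δ2−h2·(2M2+M3)/6=-9/23
t_q=1/2 → seg 0, τ=1/2; S=-1+141/46·τ+0·τ²+-9/23·τ³=89/184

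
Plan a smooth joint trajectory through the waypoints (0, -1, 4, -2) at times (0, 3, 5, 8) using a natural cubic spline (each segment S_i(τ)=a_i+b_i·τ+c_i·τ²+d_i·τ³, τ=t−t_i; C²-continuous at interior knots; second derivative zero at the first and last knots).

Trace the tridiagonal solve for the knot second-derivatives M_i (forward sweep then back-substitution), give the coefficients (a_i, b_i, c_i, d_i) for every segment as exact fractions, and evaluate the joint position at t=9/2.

  seg 0: a=0 b=-3/2 c=0 d=7/54
  seg 1: a=-1 b=2 c=7/6 d=-11/24
  seg 2: a=4 b=7/6 c=-19/12 d=19/108
S(9/2) = 197/64

Δ: Δ0=-1/3, Δ1=5/2, Δ2=-2
row 1: diag=10, rhs=17; c'=1/5, d'=17/10
row 2: denom=10−2·1/5=48/5; d'=(-27−2·17/10)/(48/5)=-19/6
back: M2=-19/6
back: M1=17/10−1/5·-19/6=7/3
M: M0=0, M1=7/3, M2=-19/6, M3=0
seg 0: a=0, c=M0/2=0, d=(M1−M0)/(6·3)=7/54, b=Δ0−h0·(2M0+M1)/6=-3/2
seg 1: a=-1, c=M1/2=7/6, d=(M2−M1)/(6·2)=-11/24, b=Δ1−h1·(2M1+M2)/6=2
seg 2: a=4, c=M2/2=-19/12, d=(M3−M2)/(6·3)=19/108, b=Δ2−h2·(2M2+M3)/6=7/6
t_q=9/2 → seg 1, τ=3/2; S=-1+2·τ+7/6·τ²+-11/24·τ³=197/64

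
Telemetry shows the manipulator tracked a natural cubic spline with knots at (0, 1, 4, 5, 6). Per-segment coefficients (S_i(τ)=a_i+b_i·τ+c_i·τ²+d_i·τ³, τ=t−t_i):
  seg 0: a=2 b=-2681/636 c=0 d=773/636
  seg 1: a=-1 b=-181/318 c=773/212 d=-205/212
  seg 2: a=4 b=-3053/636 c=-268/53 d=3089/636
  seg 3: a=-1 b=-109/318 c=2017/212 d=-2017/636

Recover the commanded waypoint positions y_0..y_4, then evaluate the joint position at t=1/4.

y_0=2 y_1=-1 y_2=4 y_3=-1 y_4=5
S(1/4) = 13095/13568

y_0 = S_0(0) = a_0 = 2
y_1 = S_1(0) = a_1 = -1
y_2 = S_2(0) = a_2 = 4
y_3 = S_3(0) = a_3 = -1
y_4 = S_3(1) = 5
t_q=1/4 is in segment 0 (τ=1/4); S_0(τ)=13095/13568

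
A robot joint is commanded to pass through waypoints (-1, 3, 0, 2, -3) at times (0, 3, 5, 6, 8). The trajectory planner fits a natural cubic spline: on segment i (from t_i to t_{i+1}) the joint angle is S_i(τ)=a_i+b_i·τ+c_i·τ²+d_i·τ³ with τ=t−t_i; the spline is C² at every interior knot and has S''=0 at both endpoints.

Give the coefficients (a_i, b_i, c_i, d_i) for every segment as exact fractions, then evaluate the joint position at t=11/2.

  seg 0: a=-1 b=5311/1956 c=0 d=-901/5868
  seg 1: a=3 b=-1399/978 c=-901/652 d=2635/3912
  seg 2: a=0 b=550/489 c=867/326 d=-1745/978
  seg 3: a=2 b=1067/978 c=-439/163 d=439/978
S(11/2) = 2619/2608

Δ: Δ0=4/3, Δ1=-3/2, Δ2=2, Δ3=-5/2
row 1: diag=10, rhs=-17; c'=1/5, d'=-17/10
row 2: denom=6−2·1/5=28/5; d'=(21−2·-17/10)/(28/5)=61/14
row 3: denom=6−1·5/28=163/28; d'=(-27−1·61/14)/(163/28)=-878/163
back: M3=-878/163
back: M2=61/14−5/28·-878/163=867/163
back: M1=-17/10−1/5·867/163=-901/326
M: M0=0, M1=-901/326, M2=867/163, M3=-878/163, M4=0
seg 0: a=-1, c=M0/2=0, d=(M1−M0)/(6·3)=-901/5868, b=Δ0−h0·(2M0+M1)/6=5311/1956
seg 1: a=3, c=M1/2=-901/652, d=(M2−M1)/(6·2)=2635/3912, b=Δ1−h1·(2M1+M2)/6=-1399/978
seg 2: a=0, c=M2/2=867/326, d=(M3−M2)/(6·1)=-1745/978, b=Δ2−h2·(2M2+M3)/6=550/489
seg 3: a=2, c=M3/2=-439/163, d=(M4−M3)/(6·2)=439/978, b=Δ3−h3·(2M3+M4)/6=1067/978
t_q=11/2 → seg 2, τ=1/2; S=0+550/489·τ+867/326·τ²+-1745/978·τ³=2619/2608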